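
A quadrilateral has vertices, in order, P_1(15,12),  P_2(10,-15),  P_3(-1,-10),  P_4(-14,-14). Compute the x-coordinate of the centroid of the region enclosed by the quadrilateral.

Apply the shoelace (surveyor's) formula. First the cross-terms c_i = x_i·y_{i+1} − x_{i+1}·y_i:
  -345, -115, -126, 42  ⇒  2A = -544, A = -272.
Then Σ (x_i + x_{i+1})·c_i = -7728, so x̄ = -7728 / (6·(-272)) = 161/34.

161/34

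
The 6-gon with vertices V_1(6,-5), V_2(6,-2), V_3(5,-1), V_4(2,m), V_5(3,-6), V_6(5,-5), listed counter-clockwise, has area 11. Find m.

The doubled signed area Σ (x_i y_{i+1} − x_{i+1} y_i) is linear in m.
With m=0 it equals 32; the coefficient of m is 2 (from the two edges through V_4).
So 2·m + 32 = 2·11 = 22 ⇒ m = -5.

-5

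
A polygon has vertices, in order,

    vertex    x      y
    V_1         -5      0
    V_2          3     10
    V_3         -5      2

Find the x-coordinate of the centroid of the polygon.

Apply the shoelace (surveyor's) formula. First the cross-terms c_i = x_i·y_{i+1} − x_{i+1}·y_i:
  -50, 56, 10  ⇒  2A = 16, A = 8.
Then Σ (x_i + x_{i+1})·c_i = -112, so x̄ = -112 / (6·8) = -7/3.

-7/3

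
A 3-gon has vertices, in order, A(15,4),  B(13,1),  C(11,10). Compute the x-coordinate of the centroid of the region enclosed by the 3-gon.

Apply the shoelace formula. First the cross-terms c_i = x_i·y_{i+1} − x_{i+1}·y_i:
  -37, 119, -106  ⇒  2A = -24, A = -12.
Then Σ (x_i + x_{i+1})·c_i = -936, so x̄ = -936 / (6·(-12)) = 13.

13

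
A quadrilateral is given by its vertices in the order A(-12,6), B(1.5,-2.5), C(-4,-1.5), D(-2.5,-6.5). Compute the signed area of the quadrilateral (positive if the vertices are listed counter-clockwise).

-31

Apply the surveyor's formula: 2A = Σ (x_i·y_{i+1} − x_{i+1}·y_i), indices taken mod 4.
Σ = (21) + (-12.25) + (22.25) + (-93) = -62
Signed area = Σ/2 = -31 (negative ⇒ clockwise traversal).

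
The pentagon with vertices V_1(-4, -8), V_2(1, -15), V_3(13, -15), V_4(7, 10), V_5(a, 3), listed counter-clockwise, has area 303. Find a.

-5

The doubled signed area Σ (x_i y_{i+1} − x_{i+1} y_i) is linear in a.
With a=0 it equals 516; the coefficient of a is -18 (from the two edges through V_5).
So -18·a + 516 = 2·303 = 606 ⇒ a = -5.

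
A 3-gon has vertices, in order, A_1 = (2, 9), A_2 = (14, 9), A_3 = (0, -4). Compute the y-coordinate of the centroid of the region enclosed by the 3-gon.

Apply the surveyor's formula. First the cross-terms c_i = x_i·y_{i+1} − x_{i+1}·y_i:
  -108, -56, 8  ⇒  2A = -156, A = -78.
Then Σ (y_i + y_{i+1})·c_i = -2184, so ȳ = -2184 / (6·(-78)) = 14/3.

14/3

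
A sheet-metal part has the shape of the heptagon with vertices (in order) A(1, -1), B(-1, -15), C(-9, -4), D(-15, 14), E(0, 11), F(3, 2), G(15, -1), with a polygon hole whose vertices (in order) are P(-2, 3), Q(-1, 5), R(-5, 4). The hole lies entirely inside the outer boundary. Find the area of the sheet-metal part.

285.5

Outer boundary:
Apply the shoelace (surveyor's) formula: 2A = Σ (x_i·y_{i+1} − x_{i+1}·y_i), indices taken mod 7.
Σ = (-16) + (-131) + (-186) + (-165) + (-33) + (-33) + (-14) = -578
Area = |Σ|/2 = 289.
Hole:
Apply Gauss's area formula: 2A = Σ (x_i·y_{i+1} − x_{i+1}·y_i), indices taken mod 3.
Σ = (-7) + (21) + (-7) = 7
Area = |Σ|/2 = 3.5.
Net area = 289 − 3.5 = 285.5.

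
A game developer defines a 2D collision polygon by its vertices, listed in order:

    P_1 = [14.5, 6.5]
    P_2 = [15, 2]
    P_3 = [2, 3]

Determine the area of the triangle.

Apply the shoelace formula: 2A = Σ (x_i·y_{i+1} − x_{i+1}·y_i), indices taken mod 3.
Σ = (-68.5) + (41) + (-30.5) = -58
Area = |Σ|/2 = 29.

29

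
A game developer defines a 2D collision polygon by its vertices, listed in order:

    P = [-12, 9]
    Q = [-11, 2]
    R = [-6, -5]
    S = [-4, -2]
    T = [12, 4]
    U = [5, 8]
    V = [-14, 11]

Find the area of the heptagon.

Apply Gauss's area formula: 2A = Σ (x_i·y_{i+1} − x_{i+1}·y_i), indices taken mod 7.
Σ = (75) + (67) + (-8) + (8) + (76) + (167) + (6) = 391
Area = |Σ|/2 = 195.5.

195.5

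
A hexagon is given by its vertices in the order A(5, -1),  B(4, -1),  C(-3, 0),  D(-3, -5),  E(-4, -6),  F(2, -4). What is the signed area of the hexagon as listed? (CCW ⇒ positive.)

Cross-terms: -1, -3, 15, -2, 28, 18  ⇒  Σ = 55
Signed area = Σ/2 = 27.5 (positive ⇒ counter-clockwise traversal).

27.5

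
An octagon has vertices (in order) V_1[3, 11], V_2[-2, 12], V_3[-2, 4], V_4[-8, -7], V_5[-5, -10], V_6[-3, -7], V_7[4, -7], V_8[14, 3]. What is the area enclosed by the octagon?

V_1→V_2: (3)(12) − (-2)(11) = 58
V_2→V_3: (-2)(4) − (-2)(12) = 16
V_3→V_4: (-2)(-7) − (-8)(4) = 46
V_4→V_5: (-8)(-10) − (-5)(-7) = 45
V_5→V_6: (-5)(-7) − (-3)(-10) = 5
V_6→V_7: (-3)(-7) − (4)(-7) = 49
V_7→V_8: (4)(3) − (14)(-7) = 110
V_8→V_1: (14)(11) − (3)(3) = 145
Σ = 474
Area = |Σ|/2 = 237.

237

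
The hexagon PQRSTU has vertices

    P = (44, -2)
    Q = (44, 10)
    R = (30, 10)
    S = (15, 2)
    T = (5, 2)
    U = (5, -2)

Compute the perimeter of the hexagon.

|PQ| = √((0)² + (12)²) = √144 = 12
|QR| = √((-14)² + (0)²) = √196 = 14
|RS| = √((-15)² + (-8)²) = √289 = 17
|ST| = √((-10)² + (0)²) = √100 = 10
|TU| = √((0)² + (-4)²) = √16 = 4
|UP| = √((39)² + (0)²) = √1521 = 39
Perimeter = 12 + 14 + 17 + 10 + 4 + 39 = 96.

96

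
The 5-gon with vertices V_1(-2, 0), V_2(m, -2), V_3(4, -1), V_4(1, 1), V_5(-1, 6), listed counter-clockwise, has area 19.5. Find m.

-3

The doubled signed area Σ (x_i y_{i+1} − x_{i+1} y_i) is linear in m.
With m=0 it equals 36; the coefficient of m is -1 (from the two edges through V_2).
So -1·m + 36 = 2·19.5 = 39 ⇒ m = -3.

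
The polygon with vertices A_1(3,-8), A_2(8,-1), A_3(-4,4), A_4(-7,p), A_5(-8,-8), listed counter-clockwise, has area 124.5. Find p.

-3

Write out the shoelace sum; only the two edges meeting at A_4 involve p:
2·Area = [((-4)·p − (-7)·4) + ((-7)·(-8) − (-8)·p)] + 177
       = 4·p + 261 = 249
⇒ p = -3.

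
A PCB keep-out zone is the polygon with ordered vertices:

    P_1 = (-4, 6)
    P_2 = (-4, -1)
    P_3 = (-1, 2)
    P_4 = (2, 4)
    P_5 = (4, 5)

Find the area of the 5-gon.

24.5

Cross-terms: 28, -9, -8, -6, 44  ⇒  Σ = 49
Area = |Σ|/2 = 24.5.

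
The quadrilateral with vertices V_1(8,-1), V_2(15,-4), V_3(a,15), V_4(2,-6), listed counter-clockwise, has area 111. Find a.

The doubled signed area Σ (x_i y_{i+1} − x_{i+1} y_i) is linear in a.
With a=0 it equals 224; the coefficient of a is -2 (from the two edges through V_3).
So -2·a + 224 = 2·111 = 222 ⇒ a = 1.

1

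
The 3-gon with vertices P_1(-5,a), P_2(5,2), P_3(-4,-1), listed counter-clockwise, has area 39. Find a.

-10

Write out the shoelace sum; only the two edges meeting at P_1 involve a:
2·Area = [((-4)·a − (-5)·(-1)) + ((-5)·2 − 5·a)] + 3
       = -9·a + -12 = 78
⇒ a = -10.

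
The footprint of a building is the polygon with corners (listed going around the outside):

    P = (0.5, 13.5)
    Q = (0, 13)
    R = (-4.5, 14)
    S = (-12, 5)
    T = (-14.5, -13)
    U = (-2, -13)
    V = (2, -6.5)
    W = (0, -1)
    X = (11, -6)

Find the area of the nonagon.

Apply the shoelace formula: 2A = Σ (x_i·y_{i+1} − x_{i+1}·y_i), indices taken mod 9.
P→Q: (0.5)(13) − (0)(13.5) = 6.5
Q→R: (0)(14) − (-4.5)(13) = 58.5
R→S: (-4.5)(5) − (-12)(14) = 145.5
S→T: (-12)(-13) − (-14.5)(5) = 228.5
T→U: (-14.5)(-13) − (-2)(-13) = 162.5
U→V: (-2)(-6.5) − (2)(-13) = 39
V→W: (2)(-1) − (0)(-6.5) = -2
W→X: (0)(-6) − (11)(-1) = 11
X→P: (11)(13.5) − (0.5)(-6) = 151.5
Σ = 801
Area = |Σ|/2 = 400.5.

400.5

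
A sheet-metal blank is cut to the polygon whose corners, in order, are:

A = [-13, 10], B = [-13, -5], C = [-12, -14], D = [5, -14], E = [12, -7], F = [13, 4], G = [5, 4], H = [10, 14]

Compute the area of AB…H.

585.5

Apply the surveyor's formula: 2A = Σ (x_i·y_{i+1} − x_{i+1}·y_i), indices taken mod 8.
Σ = (195) + (122) + (238) + (133) + (139) + (32) + (30) + (282) = 1171
Area = |Σ|/2 = 585.5.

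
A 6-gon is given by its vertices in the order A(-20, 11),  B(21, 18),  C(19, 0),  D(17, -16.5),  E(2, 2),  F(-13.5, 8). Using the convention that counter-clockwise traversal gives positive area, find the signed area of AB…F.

Apply the surveyor's formula: 2A = Σ (x_i·y_{i+1} − x_{i+1}·y_i), indices taken mod 6.
Σ = (-591) + (-342) + (-313.5) + (67) + (43) + (11.5) = -1125
Signed area = Σ/2 = -562.5 (negative ⇒ clockwise traversal).

-562.5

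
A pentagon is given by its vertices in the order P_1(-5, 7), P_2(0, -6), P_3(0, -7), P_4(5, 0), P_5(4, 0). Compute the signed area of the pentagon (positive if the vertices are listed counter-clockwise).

Apply Gauss's area formula: 2A = Σ (x_i·y_{i+1} − x_{i+1}·y_i), indices taken mod 5.
P_1→P_2: (-5)(-6) − (0)(7) = 30
P_2→P_3: (0)(-7) − (0)(-6) = 0
P_3→P_4: (0)(0) − (5)(-7) = 35
P_4→P_5: (5)(0) − (4)(0) = 0
P_5→P_1: (4)(7) − (-5)(0) = 28
Σ = 93
Signed area = Σ/2 = 46.5 (positive ⇒ counter-clockwise traversal).

46.5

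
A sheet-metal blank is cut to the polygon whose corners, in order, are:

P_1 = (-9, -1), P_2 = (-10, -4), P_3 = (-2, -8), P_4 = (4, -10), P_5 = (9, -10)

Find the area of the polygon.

Apply the shoelace formula: 2A = Σ (x_i·y_{i+1} − x_{i+1}·y_i), indices taken mod 5.
Cross-terms: 26, 72, 52, 50, -99  ⇒  Σ = 101
Area = |Σ|/2 = 50.5.

50.5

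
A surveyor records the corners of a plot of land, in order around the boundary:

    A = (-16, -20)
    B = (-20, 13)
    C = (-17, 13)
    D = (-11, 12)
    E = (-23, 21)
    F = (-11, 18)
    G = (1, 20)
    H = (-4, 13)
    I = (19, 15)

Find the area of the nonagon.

719

Apply the surveyor's formula: 2A = Σ (x_i·y_{i+1} − x_{i+1}·y_i), indices taken mod 9.
A→B: (-16)(13) − (-20)(-20) = -608
B→C: (-20)(13) − (-17)(13) = -39
C→D: (-17)(12) − (-11)(13) = -61
D→E: (-11)(21) − (-23)(12) = 45
E→F: (-23)(18) − (-11)(21) = -183
F→G: (-11)(20) − (1)(18) = -238
G→H: (1)(13) − (-4)(20) = 93
H→I: (-4)(15) − (19)(13) = -307
I→A: (19)(-20) − (-16)(15) = -140
Σ = -1438
Area = |Σ|/2 = 719.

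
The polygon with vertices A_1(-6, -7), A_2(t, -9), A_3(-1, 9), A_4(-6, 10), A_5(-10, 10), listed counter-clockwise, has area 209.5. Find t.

10

The doubled signed area Σ (x_i y_{i+1} − x_{i+1} y_i) is linear in t.
With t=0 it equals 259; the coefficient of t is 16 (from the two edges through A_2).
So 16·t + 259 = 2·209.5 = 419 ⇒ t = 10.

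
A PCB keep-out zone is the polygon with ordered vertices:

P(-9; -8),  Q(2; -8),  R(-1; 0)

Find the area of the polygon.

Apply Gauss's area formula: 2A = Σ (x_i·y_{i+1} − x_{i+1}·y_i), indices taken mod 3.
Cross-terms: 88, -8, 8  ⇒  Σ = 88
Area = |Σ|/2 = 44.

44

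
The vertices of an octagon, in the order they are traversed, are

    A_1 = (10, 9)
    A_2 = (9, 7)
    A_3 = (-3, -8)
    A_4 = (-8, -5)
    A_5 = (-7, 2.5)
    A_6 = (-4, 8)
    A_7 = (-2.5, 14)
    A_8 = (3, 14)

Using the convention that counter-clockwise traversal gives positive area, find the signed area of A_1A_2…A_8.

-219

Cross-terms: -11, -51, -49, -55, -46, -36, -77, -113  ⇒  Σ = -438
Signed area = Σ/2 = -219 (negative ⇒ clockwise traversal).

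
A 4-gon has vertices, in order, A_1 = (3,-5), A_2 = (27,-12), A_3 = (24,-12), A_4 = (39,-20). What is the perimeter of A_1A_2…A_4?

84

|A_1A_2| = √((24)² + (-7)²) = √625 = 25
|A_2A_3| = √((-3)² + (0)²) = √9 = 3
|A_3A_4| = √((15)² + (-8)²) = √289 = 17
|A_4A_1| = √((-36)² + (15)²) = √1521 = 39
Perimeter = 25 + 3 + 17 + 39 = 84.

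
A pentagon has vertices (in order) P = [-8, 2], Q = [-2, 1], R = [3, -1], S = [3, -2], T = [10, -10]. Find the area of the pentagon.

39

Apply the shoelace (surveyor's) formula: 2A = Σ (x_i·y_{i+1} − x_{i+1}·y_i), indices taken mod 5.
Σ = (-4) + (-1) + (-3) + (-10) + (-60) = -78
Area = |Σ|/2 = 39.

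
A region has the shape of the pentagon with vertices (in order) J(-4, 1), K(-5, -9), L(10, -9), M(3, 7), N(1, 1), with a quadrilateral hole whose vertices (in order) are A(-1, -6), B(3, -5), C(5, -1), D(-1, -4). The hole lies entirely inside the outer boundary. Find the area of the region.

124

Outer boundary:
J→K: (-4)(-9) − (-5)(1) = 41
K→L: (-5)(-9) − (10)(-9) = 135
L→M: (10)(7) − (3)(-9) = 97
M→N: (3)(1) − (1)(7) = -4
N→J: (1)(1) − (-4)(1) = 5
Σ = 274
Area = |Σ|/2 = 137.
Hole:
Cross-terms: 23, 22, -21, 2  ⇒  Σ = 26
Area = |Σ|/2 = 13.
Net area = 137 − 13 = 124.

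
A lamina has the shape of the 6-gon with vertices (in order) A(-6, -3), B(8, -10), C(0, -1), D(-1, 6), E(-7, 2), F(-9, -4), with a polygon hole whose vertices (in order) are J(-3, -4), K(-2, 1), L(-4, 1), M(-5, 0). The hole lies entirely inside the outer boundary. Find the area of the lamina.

Outer boundary:
Σ = (84) + (-8) + (-1) + (40) + (46) + (3) = 164
Area = |Σ|/2 = 82.
Hole:
Apply Gauss's area formula: 2A = Σ (x_i·y_{i+1} − x_{i+1}·y_i), indices taken mod 4.
Cross-terms: -11, 2, 5, 20  ⇒  Σ = 16
Area = |Σ|/2 = 8.
Net area = 82 − 8 = 74.

74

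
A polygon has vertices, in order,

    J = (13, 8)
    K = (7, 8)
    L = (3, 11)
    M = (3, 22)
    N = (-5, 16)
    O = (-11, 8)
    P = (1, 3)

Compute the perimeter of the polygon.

|JK| = √((-6)² + (0)²) = √36 = 6
|KL| = √((-4)² + (3)²) = √25 = 5
|LM| = √((0)² + (11)²) = √121 = 11
|MN| = √((-8)² + (-6)²) = √100 = 10
|NO| = √((-6)² + (-8)²) = √100 = 10
|OP| = √((12)² + (-5)²) = √169 = 13
|PJ| = √((12)² + (5)²) = √169 = 13
Perimeter = 6 + 5 + 11 + 10 + 10 + 13 + 13 = 68.

68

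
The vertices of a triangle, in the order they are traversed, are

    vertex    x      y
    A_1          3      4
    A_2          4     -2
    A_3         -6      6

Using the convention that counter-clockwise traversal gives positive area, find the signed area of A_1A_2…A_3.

A_1→A_2: (3)(-2) − (4)(4) = -22
A_2→A_3: (4)(6) − (-6)(-2) = 12
A_3→A_1: (-6)(4) − (3)(6) = -42
Σ = -52
Signed area = Σ/2 = -26 (negative ⇒ clockwise traversal).

-26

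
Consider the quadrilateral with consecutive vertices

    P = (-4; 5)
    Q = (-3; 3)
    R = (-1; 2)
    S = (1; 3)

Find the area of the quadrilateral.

6

Apply the shoelace (surveyor's) formula: 2A = Σ (x_i·y_{i+1} − x_{i+1}·y_i), indices taken mod 4.
Σ = (3) + (-3) + (-5) + (17) = 12
Area = |Σ|/2 = 6.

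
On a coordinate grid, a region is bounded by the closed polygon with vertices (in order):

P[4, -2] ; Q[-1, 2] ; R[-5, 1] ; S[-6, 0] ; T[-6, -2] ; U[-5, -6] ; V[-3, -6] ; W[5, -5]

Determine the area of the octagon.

63

Apply Gauss's area formula: 2A = Σ (x_i·y_{i+1} − x_{i+1}·y_i), indices taken mod 8.
Σ = (6) + (9) + (6) + (12) + (26) + (12) + (45) + (10) = 126
Area = |Σ|/2 = 63.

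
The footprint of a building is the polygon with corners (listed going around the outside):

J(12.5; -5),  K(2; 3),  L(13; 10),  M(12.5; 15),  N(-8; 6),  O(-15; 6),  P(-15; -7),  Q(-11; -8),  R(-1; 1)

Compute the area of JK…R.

Apply the surveyor's formula: 2A = Σ (x_i·y_{i+1} − x_{i+1}·y_i), indices taken mod 9.
Σ = (47.5) + (-19) + (70) + (195) + (42) + (195) + (43) + (-19) + (-7.5) = 547
Area = |Σ|/2 = 273.5.

273.5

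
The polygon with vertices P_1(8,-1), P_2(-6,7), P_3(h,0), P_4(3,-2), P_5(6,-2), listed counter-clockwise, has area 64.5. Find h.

Write out the shoelace sum; only the two edges meeting at P_3 involve h:
2·Area = [((-6)·0 − h·7) + (h·(-2) − 3·0)] + 66
       = -9·h + 66 = 129
⇒ h = -7.

-7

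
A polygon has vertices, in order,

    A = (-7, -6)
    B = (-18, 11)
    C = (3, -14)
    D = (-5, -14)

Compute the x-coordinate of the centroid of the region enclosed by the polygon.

-1190/219

Apply the shoelace (surveyor's) formula. First the cross-terms c_i = x_i·y_{i+1} − x_{i+1}·y_i:
  -185, 219, -112, -68  ⇒  2A = -146, A = -73.
Then Σ (x_i + x_{i+1})·c_i = 2380, so x̄ = 2380 / (6·(-73)) = -1190/219.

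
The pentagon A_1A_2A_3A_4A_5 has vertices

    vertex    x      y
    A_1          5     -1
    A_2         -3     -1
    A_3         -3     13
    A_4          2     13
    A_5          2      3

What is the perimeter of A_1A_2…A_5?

|A_1A_2| = √((-8)² + (0)²) = √64 = 8
|A_2A_3| = √((0)² + (14)²) = √196 = 14
|A_3A_4| = √((5)² + (0)²) = √25 = 5
|A_4A_5| = √((0)² + (-10)²) = √100 = 10
|A_5A_1| = √((3)² + (-4)²) = √25 = 5
Perimeter = 8 + 14 + 5 + 10 + 5 = 42.

42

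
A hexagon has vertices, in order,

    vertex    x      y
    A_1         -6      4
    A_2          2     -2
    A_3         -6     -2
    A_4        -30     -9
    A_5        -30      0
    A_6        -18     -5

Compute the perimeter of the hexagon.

|A_1A_2| = √((8)² + (-6)²) = √100 = 10
|A_2A_3| = √((-8)² + (0)²) = √64 = 8
|A_3A_4| = √((-24)² + (-7)²) = √625 = 25
|A_4A_5| = √((0)² + (9)²) = √81 = 9
|A_5A_6| = √((12)² + (-5)²) = √169 = 13
|A_6A_1| = √((12)² + (9)²) = √225 = 15
Perimeter = 10 + 8 + 25 + 9 + 13 + 15 = 80.

80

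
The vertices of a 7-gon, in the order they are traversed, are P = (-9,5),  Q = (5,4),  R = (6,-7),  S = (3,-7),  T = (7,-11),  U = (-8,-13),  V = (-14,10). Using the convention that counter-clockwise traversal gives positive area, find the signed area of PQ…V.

-273

Apply the shoelace formula: 2A = Σ (x_i·y_{i+1} − x_{i+1}·y_i), indices taken mod 7.
P→Q: (-9)(4) − (5)(5) = -61
Q→R: (5)(-7) − (6)(4) = -59
R→S: (6)(-7) − (3)(-7) = -21
S→T: (3)(-11) − (7)(-7) = 16
T→U: (7)(-13) − (-8)(-11) = -179
U→V: (-8)(10) − (-14)(-13) = -262
V→P: (-14)(5) − (-9)(10) = 20
Σ = -546
Signed area = Σ/2 = -273 (negative ⇒ clockwise traversal).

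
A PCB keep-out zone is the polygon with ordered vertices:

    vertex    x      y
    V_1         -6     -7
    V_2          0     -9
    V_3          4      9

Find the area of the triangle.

58

Σ = (54) + (36) + (26) = 116
Area = |Σ|/2 = 58.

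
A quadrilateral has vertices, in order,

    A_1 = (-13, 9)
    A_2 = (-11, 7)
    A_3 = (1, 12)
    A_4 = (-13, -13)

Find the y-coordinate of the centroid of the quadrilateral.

252/137

Apply the shoelace formula. First the cross-terms c_i = x_i·y_{i+1} − x_{i+1}·y_i:
  8, -139, 143, -286  ⇒  2A = -274, A = -137.
Then Σ (y_i + y_{i+1})·c_i = -1512, so ȳ = -1512 / (6·(-137)) = 252/137.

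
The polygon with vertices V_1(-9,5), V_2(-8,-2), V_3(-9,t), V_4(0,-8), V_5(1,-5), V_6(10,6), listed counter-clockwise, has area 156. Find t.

-4

Write out the shoelace sum; only the two edges meeting at V_3 involve t:
2·Area = [((-8)·t − (-9)·(-2)) + ((-9)·(-8) − 0·t)] + 226
       = -8·t + 280 = 312
⇒ t = -4.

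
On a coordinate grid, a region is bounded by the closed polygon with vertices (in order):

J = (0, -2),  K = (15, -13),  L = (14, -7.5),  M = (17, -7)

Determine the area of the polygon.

Σ = (30) + (69.5) + (29.5) + (-34) = 95
Area = |Σ|/2 = 47.5.

47.5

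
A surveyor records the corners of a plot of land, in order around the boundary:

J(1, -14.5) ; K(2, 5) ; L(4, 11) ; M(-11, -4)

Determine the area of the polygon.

152.25

Cross-terms: 34, 2, 105, 163.5  ⇒  Σ = 304.5
Area = |Σ|/2 = 152.25.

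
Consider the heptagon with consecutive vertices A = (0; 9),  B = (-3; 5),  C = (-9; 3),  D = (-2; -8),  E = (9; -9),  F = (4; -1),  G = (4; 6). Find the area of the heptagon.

161

Apply the shoelace (surveyor's) formula: 2A = Σ (x_i·y_{i+1} − x_{i+1}·y_i), indices taken mod 7.
A→B: (0)(5) − (-3)(9) = 27
B→C: (-3)(3) − (-9)(5) = 36
C→D: (-9)(-8) − (-2)(3) = 78
D→E: (-2)(-9) − (9)(-8) = 90
E→F: (9)(-1) − (4)(-9) = 27
F→G: (4)(6) − (4)(-1) = 28
G→A: (4)(9) − (0)(6) = 36
Σ = 322
Area = |Σ|/2 = 161.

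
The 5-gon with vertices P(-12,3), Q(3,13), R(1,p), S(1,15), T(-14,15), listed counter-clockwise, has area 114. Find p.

The doubled signed area Σ (x_i y_{i+1} − x_{i+1} y_i) is linear in p.
With p=0 it equals 200; the coefficient of p is 2 (from the two edges through R).
So 2·p + 200 = 2·114 = 228 ⇒ p = 14.

14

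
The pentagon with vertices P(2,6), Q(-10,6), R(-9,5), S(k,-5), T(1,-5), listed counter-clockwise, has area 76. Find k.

-1

Write out the shoelace sum; only the two edges meeting at S involve k:
2·Area = [((-9)·(-5) − k·5) + (k·(-5) − 1·(-5))] + 92
       = -10·k + 142 = 152
⇒ k = -1.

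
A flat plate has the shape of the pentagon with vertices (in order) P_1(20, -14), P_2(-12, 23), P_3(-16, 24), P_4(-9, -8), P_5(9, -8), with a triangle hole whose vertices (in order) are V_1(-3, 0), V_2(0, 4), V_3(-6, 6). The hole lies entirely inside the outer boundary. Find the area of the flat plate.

432

Outer boundary:
Apply Gauss's area formula: 2A = Σ (x_i·y_{i+1} − x_{i+1}·y_i), indices taken mod 5.
Σ = (292) + (80) + (344) + (144) + (34) = 894
Area = |Σ|/2 = 447.
Hole:
Apply the surveyor's formula: 2A = Σ (x_i·y_{i+1} − x_{i+1}·y_i), indices taken mod 3.
V_1→V_2: (-3)(4) − (0)(0) = -12
V_2→V_3: (0)(6) − (-6)(4) = 24
V_3→V_1: (-6)(0) − (-3)(6) = 18
Σ = 30
Area = |Σ|/2 = 15.
Net area = 447 − 15 = 432.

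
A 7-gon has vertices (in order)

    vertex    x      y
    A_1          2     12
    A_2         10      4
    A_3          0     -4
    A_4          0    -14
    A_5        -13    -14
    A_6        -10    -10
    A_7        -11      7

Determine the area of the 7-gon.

Apply the surveyor's formula: 2A = Σ (x_i·y_{i+1} − x_{i+1}·y_i), indices taken mod 7.
Σ = (-112) + (-40) + (0) + (-182) + (-10) + (-180) + (-146) = -670
Area = |Σ|/2 = 335.

335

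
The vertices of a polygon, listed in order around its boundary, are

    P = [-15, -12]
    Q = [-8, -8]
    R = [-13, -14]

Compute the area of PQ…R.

11

P→Q: (-15)(-8) − (-8)(-12) = 24
Q→R: (-8)(-14) − (-13)(-8) = 8
R→P: (-13)(-12) − (-15)(-14) = -54
Σ = -22
Area = |Σ|/2 = 11.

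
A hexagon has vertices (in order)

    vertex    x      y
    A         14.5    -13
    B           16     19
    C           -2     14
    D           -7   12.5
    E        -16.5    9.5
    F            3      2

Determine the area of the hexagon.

414.375

Apply the shoelace (surveyor's) formula: 2A = Σ (x_i·y_{i+1} − x_{i+1}·y_i), indices taken mod 6.
A→B: (14.5)(19) − (16)(-13) = 483.5
B→C: (16)(14) − (-2)(19) = 262
C→D: (-2)(12.5) − (-7)(14) = 73
D→E: (-7)(9.5) − (-16.5)(12.5) = 139.75
E→F: (-16.5)(2) − (3)(9.5) = -61.5
F→A: (3)(-13) − (14.5)(2) = -68
Σ = 828.75
Area = |Σ|/2 = 414.375.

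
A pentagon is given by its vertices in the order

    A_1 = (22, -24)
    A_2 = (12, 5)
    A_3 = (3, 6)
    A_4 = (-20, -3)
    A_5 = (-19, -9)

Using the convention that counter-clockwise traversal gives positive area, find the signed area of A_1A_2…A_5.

Apply the surveyor's formula: 2A = Σ (x_i·y_{i+1} − x_{i+1}·y_i), indices taken mod 5.
Σ = (398) + (57) + (111) + (123) + (654) = 1343
Signed area = Σ/2 = 671.5 (positive ⇒ counter-clockwise traversal).

671.5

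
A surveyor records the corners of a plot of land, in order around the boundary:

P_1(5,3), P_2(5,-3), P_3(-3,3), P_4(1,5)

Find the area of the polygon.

32

Apply the shoelace (surveyor's) formula: 2A = Σ (x_i·y_{i+1} − x_{i+1}·y_i), indices taken mod 4.
Σ = (-30) + (6) + (-18) + (-22) = -64
Area = |Σ|/2 = 32.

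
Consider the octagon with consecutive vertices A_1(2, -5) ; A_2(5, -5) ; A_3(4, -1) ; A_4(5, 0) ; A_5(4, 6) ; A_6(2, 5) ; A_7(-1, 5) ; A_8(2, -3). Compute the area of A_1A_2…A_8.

Apply Gauss's area formula: 2A = Σ (x_i·y_{i+1} − x_{i+1}·y_i), indices taken mod 8.
Cross-terms: 15, 15, 5, 30, 8, 15, -7, -4  ⇒  Σ = 77
Area = |Σ|/2 = 38.5.

38.5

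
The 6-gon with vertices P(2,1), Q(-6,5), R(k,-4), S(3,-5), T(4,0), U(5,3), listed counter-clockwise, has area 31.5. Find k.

2

Write out the shoelace sum; only the two edges meeting at R involve k:
2·Area = [((-6)·(-4) − k·5) + (k·(-5) − 3·(-4))] + 47
       = -10·k + 83 = 63
⇒ k = 2.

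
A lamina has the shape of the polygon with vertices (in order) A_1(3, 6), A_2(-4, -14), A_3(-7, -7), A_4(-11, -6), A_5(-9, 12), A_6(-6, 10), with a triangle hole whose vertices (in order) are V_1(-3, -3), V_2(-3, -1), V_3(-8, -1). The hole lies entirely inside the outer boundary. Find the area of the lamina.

191.5

Outer boundary:
A_1→A_2: (3)(-14) − (-4)(6) = -18
A_2→A_3: (-4)(-7) − (-7)(-14) = -70
A_3→A_4: (-7)(-6) − (-11)(-7) = -35
A_4→A_5: (-11)(12) − (-9)(-6) = -186
A_5→A_6: (-9)(10) − (-6)(12) = -18
A_6→A_1: (-6)(6) − (3)(10) = -66
Σ = -393
Area = |Σ|/2 = 196.5.
Hole:
Cross-terms: -6, -5, 21  ⇒  Σ = 10
Area = |Σ|/2 = 5.
Net area = 196.5 − 5 = 191.5.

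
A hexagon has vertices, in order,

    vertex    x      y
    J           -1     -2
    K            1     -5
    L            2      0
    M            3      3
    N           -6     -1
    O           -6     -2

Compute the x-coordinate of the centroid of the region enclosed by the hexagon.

Apply the surveyor's formula. First the cross-terms c_i = x_i·y_{i+1} − x_{i+1}·y_i:
  7, 10, 6, 15, 6, 10  ⇒  2A = 54, A = 27.
Then Σ (x_i + x_{i+1})·c_i = -127, so x̄ = -127 / (6·27) = -127/162.

-127/162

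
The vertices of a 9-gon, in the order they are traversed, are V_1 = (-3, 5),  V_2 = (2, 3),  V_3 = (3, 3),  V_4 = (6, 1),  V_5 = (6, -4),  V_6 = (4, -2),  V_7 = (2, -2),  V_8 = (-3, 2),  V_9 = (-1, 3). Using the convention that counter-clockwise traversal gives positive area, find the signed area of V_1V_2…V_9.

-36

Apply the shoelace (surveyor's) formula: 2A = Σ (x_i·y_{i+1} − x_{i+1}·y_i), indices taken mod 9.
Σ = (-19) + (-3) + (-15) + (-30) + (4) + (-4) + (-2) + (-7) + (4) = -72
Signed area = Σ/2 = -36 (negative ⇒ clockwise traversal).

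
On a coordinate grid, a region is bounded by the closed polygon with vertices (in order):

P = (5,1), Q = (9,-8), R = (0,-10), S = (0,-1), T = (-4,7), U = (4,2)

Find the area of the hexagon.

Apply the surveyor's formula: 2A = Σ (x_i·y_{i+1} − x_{i+1}·y_i), indices taken mod 6.
Σ = (-49) + (-90) + (0) + (-4) + (-36) + (-6) = -185
Area = |Σ|/2 = 92.5.

92.5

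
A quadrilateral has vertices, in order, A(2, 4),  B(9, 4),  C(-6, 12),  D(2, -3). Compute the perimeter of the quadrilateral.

48

|AB| = √((7)² + (0)²) = √49 = 7
|BC| = √((-15)² + (8)²) = √289 = 17
|CD| = √((8)² + (-15)²) = √289 = 17
|DA| = √((0)² + (7)²) = √49 = 7
Perimeter = 7 + 17 + 17 + 7 = 48.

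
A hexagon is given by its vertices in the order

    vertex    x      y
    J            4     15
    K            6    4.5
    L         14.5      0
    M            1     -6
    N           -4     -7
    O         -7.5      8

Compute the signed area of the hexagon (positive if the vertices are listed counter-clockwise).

Cross-terms: -72, -65.25, -87, -31, -84.5, -144.5  ⇒  Σ = -484.25
Signed area = Σ/2 = -242.125 (negative ⇒ clockwise traversal).

-242.125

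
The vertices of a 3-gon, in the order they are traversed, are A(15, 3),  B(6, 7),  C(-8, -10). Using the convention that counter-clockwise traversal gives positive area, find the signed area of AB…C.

Apply the surveyor's formula: 2A = Σ (x_i·y_{i+1} − x_{i+1}·y_i), indices taken mod 3.
Σ = (87) + (-4) + (126) = 209
Signed area = Σ/2 = 104.5 (positive ⇒ counter-clockwise traversal).

104.5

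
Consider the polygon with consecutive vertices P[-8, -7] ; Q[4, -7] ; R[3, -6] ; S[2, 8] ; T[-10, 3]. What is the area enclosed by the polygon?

148.5

Σ = (84) + (-3) + (36) + (86) + (94) = 297
Area = |Σ|/2 = 148.5.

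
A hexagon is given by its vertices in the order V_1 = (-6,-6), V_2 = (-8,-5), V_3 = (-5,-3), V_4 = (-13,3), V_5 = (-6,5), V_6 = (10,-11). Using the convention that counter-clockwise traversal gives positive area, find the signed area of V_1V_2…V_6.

Apply the shoelace formula: 2A = Σ (x_i·y_{i+1} − x_{i+1}·y_i), indices taken mod 6.
V_1→V_2: (-6)(-5) − (-8)(-6) = -18
V_2→V_3: (-8)(-3) − (-5)(-5) = -1
V_3→V_4: (-5)(3) − (-13)(-3) = -54
V_4→V_5: (-13)(5) − (-6)(3) = -47
V_5→V_6: (-6)(-11) − (10)(5) = 16
V_6→V_1: (10)(-6) − (-6)(-11) = -126
Σ = -230
Signed area = Σ/2 = -115 (negative ⇒ clockwise traversal).

-115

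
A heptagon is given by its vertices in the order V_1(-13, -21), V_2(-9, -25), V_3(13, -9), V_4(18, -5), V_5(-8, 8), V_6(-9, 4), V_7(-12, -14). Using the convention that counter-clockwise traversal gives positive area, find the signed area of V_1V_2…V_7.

Σ = (136) + (406) + (97) + (104) + (40) + (174) + (70) = 1027
Signed area = Σ/2 = 513.5 (positive ⇒ counter-clockwise traversal).

513.5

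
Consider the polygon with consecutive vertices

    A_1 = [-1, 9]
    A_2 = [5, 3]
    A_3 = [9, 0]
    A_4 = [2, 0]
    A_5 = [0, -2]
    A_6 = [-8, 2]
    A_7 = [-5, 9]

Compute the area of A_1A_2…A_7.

Apply the shoelace formula: 2A = Σ (x_i·y_{i+1} − x_{i+1}·y_i), indices taken mod 7.
Cross-terms: -48, -27, 0, -4, -16, -62, -36  ⇒  Σ = -193
Area = |Σ|/2 = 96.5.

96.5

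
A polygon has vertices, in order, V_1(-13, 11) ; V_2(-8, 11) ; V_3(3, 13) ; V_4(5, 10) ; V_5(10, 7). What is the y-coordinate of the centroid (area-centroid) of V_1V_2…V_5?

930/91

Apply the shoelace formula. First the cross-terms c_i = x_i·y_{i+1} − x_{i+1}·y_i:
  -55, -137, -35, -65, 201  ⇒  2A = -91, A = -45.5.
Then Σ (y_i + y_{i+1})·c_i = -2790, so ȳ = -2790 / (6·(-45.5)) = 930/91.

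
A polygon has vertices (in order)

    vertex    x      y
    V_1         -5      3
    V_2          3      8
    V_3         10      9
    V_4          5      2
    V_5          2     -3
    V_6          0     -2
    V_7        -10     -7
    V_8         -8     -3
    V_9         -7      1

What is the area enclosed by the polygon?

120.5

Apply Gauss's area formula: 2A = Σ (x_i·y_{i+1} − x_{i+1}·y_i), indices taken mod 9.
Σ = (-49) + (-53) + (-25) + (-19) + (-4) + (-20) + (-26) + (-29) + (-16) = -241
Area = |Σ|/2 = 120.5.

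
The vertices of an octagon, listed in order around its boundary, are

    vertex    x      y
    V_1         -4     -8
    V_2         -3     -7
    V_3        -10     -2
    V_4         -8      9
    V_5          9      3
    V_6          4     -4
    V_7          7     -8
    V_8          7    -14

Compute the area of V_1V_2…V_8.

Apply the shoelace formula: 2A = Σ (x_i·y_{i+1} − x_{i+1}·y_i), indices taken mod 8.
Σ = (4) + (-64) + (-106) + (-105) + (-48) + (-4) + (-42) + (-112) = -477
Area = |Σ|/2 = 238.5.

238.5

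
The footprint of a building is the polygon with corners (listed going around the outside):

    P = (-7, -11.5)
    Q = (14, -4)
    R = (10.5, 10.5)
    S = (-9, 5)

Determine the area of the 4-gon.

331.75

Apply Gauss's area formula: 2A = Σ (x_i·y_{i+1} − x_{i+1}·y_i), indices taken mod 4.
Cross-terms: 189, 189, 147, 138.5  ⇒  Σ = 663.5
Area = |Σ|/2 = 331.75.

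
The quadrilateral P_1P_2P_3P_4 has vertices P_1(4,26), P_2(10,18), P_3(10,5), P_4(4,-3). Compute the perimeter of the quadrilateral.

62

|P_1P_2| = √((6)² + (-8)²) = √100 = 10
|P_2P_3| = √((0)² + (-13)²) = √169 = 13
|P_3P_4| = √((-6)² + (-8)²) = √100 = 10
|P_4P_1| = √((0)² + (29)²) = √841 = 29
Perimeter = 10 + 13 + 10 + 29 = 62.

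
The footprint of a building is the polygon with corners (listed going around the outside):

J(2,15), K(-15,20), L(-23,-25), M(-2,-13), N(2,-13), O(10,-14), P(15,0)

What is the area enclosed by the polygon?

969

Apply Gauss's area formula: 2A = Σ (x_i·y_{i+1} − x_{i+1}·y_i), indices taken mod 7.
Σ = (265) + (835) + (249) + (52) + (102) + (210) + (225) = 1938
Area = |Σ|/2 = 969.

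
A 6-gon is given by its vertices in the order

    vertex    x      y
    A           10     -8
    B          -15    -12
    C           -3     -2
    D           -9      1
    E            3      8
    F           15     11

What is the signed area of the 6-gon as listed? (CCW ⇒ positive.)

Σ = (-240) + (-6) + (-21) + (-75) + (-87) + (-230) = -659
Signed area = Σ/2 = -329.5 (negative ⇒ clockwise traversal).

-329.5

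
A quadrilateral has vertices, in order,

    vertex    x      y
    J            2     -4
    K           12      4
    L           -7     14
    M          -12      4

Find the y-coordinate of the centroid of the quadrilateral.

Apply the shoelace formula. First the cross-terms c_i = x_i·y_{i+1} − x_{i+1}·y_i:
  56, 196, 140, 40  ⇒  2A = 432, A = 216.
Then Σ (y_i + y_{i+1})·c_i = 6048, so ȳ = 6048 / (6·216) = 14/3.

14/3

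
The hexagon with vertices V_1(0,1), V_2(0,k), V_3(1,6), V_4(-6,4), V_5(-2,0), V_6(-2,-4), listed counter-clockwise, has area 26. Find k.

2

Write out the shoelace sum; only the two edges meeting at V_2 involve k:
2·Area = [(0·k − 0·1) + (0·6 − 1·k)] + 54
       = -1·k + 54 = 52
⇒ k = 2.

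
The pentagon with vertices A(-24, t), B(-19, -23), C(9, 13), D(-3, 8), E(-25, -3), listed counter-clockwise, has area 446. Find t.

-22

Write out the shoelace sum; only the two edges meeting at A involve t:
2·Area = [((-25)·t − (-24)·(-3)) + ((-24)·(-23) − (-19)·t)] + 280
       = -6·t + 760 = 892
⇒ t = -22.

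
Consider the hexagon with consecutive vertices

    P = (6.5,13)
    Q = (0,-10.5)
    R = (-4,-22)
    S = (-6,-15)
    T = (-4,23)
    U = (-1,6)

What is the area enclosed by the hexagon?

P→Q: (6.5)(-10.5) − (0)(13) = -68.25
Q→R: (0)(-22) − (-4)(-10.5) = -42
R→S: (-4)(-15) − (-6)(-22) = -72
S→T: (-6)(23) − (-4)(-15) = -198
T→U: (-4)(6) − (-1)(23) = -1
U→P: (-1)(13) − (6.5)(6) = -52
Σ = -433.25
Area = |Σ|/2 = 216.625.

216.625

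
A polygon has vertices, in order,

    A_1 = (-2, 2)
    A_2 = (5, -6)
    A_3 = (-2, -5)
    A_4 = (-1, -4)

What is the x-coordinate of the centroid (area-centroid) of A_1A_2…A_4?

2/3

Apply Gauss's area formula. First the cross-terms c_i = x_i·y_{i+1} − x_{i+1}·y_i:
  2, -37, 3, -10  ⇒  2A = -42, A = -21.
Then Σ (x_i + x_{i+1})·c_i = -84, so x̄ = -84 / (6·(-21)) = 2/3.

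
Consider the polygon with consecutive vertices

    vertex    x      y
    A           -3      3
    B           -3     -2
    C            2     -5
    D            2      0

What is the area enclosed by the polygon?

Σ = (15) + (19) + (10) + (6) = 50
Area = |Σ|/2 = 25.

25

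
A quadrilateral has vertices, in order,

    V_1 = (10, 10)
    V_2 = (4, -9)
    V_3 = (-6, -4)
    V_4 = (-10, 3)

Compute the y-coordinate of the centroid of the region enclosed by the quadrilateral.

71/97

Apply Gauss's area formula. First the cross-terms c_i = x_i·y_{i+1} − x_{i+1}·y_i:
  -130, -70, -58, -130  ⇒  2A = -388, A = -194.
Then Σ (y_i + y_{i+1})·c_i = -852, so ȳ = -852 / (6·(-194)) = 71/97.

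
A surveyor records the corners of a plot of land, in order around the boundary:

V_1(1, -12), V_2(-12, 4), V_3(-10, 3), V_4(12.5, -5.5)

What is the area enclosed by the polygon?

131.5

Apply the shoelace formula: 2A = Σ (x_i·y_{i+1} − x_{i+1}·y_i), indices taken mod 4.
V_1→V_2: (1)(4) − (-12)(-12) = -140
V_2→V_3: (-12)(3) − (-10)(4) = 4
V_3→V_4: (-10)(-5.5) − (12.5)(3) = 17.5
V_4→V_1: (12.5)(-12) − (1)(-5.5) = -144.5
Σ = -263
Area = |Σ|/2 = 131.5.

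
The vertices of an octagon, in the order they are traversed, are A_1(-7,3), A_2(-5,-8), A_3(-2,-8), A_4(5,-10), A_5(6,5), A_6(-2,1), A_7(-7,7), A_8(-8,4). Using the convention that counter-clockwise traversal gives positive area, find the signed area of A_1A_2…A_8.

Σ = (71) + (24) + (60) + (85) + (16) + (-7) + (28) + (4) = 281
Signed area = Σ/2 = 140.5 (positive ⇒ counter-clockwise traversal).

140.5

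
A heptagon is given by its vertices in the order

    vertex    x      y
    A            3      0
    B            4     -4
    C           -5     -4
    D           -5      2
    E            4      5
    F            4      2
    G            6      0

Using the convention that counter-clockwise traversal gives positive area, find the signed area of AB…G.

Cross-terms: -12, -36, -30, -33, -12, -12, 0  ⇒  Σ = -135
Signed area = Σ/2 = -67.5 (negative ⇒ clockwise traversal).

-67.5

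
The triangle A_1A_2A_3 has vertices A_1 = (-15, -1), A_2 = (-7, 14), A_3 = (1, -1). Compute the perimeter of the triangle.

50

|A_1A_2| = √((8)² + (15)²) = √289 = 17
|A_2A_3| = √((8)² + (-15)²) = √289 = 17
|A_3A_1| = √((-16)² + (0)²) = √256 = 16
Perimeter = 17 + 17 + 16 = 50.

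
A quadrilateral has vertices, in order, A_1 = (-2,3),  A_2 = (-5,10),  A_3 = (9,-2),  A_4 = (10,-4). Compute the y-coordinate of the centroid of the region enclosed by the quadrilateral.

631/237

Apply Gauss's area formula. First the cross-terms c_i = x_i·y_{i+1} − x_{i+1}·y_i:
  -5, -80, -16, 22  ⇒  2A = -79, A = -39.5.
Then Σ (y_i + y_{i+1})·c_i = -631, so ȳ = -631 / (6·(-39.5)) = 631/237.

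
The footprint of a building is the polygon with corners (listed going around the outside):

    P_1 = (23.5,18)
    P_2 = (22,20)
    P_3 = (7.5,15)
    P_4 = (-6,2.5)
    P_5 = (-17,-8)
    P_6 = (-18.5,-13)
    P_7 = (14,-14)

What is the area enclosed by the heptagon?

Apply the shoelace (surveyor's) formula: 2A = Σ (x_i·y_{i+1} − x_{i+1}·y_i), indices taken mod 7.
Cross-terms: 74, 180, 108.75, 90.5, 73, 441, 581  ⇒  Σ = 1548.25
Area = |Σ|/2 = 774.125.

774.125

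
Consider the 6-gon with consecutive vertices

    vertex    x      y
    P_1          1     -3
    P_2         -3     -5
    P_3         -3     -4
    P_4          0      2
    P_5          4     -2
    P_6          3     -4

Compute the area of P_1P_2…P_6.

Cross-terms: -14, -3, -6, -8, -10, -5  ⇒  Σ = -46
Area = |Σ|/2 = 23.

23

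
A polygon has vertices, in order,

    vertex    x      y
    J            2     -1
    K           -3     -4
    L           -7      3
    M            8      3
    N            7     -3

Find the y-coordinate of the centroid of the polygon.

Apply the shoelace (surveyor's) formula. First the cross-terms c_i = x_i·y_{i+1} − x_{i+1}·y_i:
  -11, -37, -45, -45, -1  ⇒  2A = -139, A = -69.5.
Then Σ (y_i + y_{i+1})·c_i = -174, so ȳ = -174 / (6·(-69.5)) = 58/139.

58/139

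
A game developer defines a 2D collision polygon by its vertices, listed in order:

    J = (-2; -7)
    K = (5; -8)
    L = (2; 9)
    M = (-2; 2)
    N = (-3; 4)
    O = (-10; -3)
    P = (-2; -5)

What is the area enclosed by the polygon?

Cross-terms: 51, 61, 22, -2, 49, 44, 4  ⇒  Σ = 229
Area = |Σ|/2 = 114.5.

114.5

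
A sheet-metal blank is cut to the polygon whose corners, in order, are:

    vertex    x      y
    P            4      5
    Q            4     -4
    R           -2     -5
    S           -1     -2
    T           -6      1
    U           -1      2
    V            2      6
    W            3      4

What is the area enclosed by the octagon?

Apply the shoelace (surveyor's) formula: 2A = Σ (x_i·y_{i+1} − x_{i+1}·y_i), indices taken mod 8.
Cross-terms: -36, -28, -1, -13, -11, -10, -10, -1  ⇒  Σ = -110
Area = |Σ|/2 = 55.

55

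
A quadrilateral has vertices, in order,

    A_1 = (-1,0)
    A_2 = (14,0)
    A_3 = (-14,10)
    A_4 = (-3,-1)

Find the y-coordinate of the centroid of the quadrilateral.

599/183

Apply the surveyor's formula. First the cross-terms c_i = x_i·y_{i+1} − x_{i+1}·y_i:
  0, 140, 44, -1  ⇒  2A = 183, A = 91.5.
Then Σ (y_i + y_{i+1})·c_i = 1797, so ȳ = 1797 / (6·91.5) = 599/183.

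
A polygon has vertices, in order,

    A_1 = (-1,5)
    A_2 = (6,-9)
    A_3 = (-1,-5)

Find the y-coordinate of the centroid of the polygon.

-3

Apply Gauss's area formula. First the cross-terms c_i = x_i·y_{i+1} − x_{i+1}·y_i:
  -21, -39, -10  ⇒  2A = -70, A = -35.
Then Σ (y_i + y_{i+1})·c_i = 630, so ȳ = 630 / (6·(-35)) = -3.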